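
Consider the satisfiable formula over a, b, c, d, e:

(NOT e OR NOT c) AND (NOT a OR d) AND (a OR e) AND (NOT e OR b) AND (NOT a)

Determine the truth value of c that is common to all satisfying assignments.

Suppose c = true.
From the singleton clause (NOT e), e = false.
From the singleton clause (a), a = true.
But (NOT a) is also a unit clause — contradiction.
So every satisfying assignment has c = False.

False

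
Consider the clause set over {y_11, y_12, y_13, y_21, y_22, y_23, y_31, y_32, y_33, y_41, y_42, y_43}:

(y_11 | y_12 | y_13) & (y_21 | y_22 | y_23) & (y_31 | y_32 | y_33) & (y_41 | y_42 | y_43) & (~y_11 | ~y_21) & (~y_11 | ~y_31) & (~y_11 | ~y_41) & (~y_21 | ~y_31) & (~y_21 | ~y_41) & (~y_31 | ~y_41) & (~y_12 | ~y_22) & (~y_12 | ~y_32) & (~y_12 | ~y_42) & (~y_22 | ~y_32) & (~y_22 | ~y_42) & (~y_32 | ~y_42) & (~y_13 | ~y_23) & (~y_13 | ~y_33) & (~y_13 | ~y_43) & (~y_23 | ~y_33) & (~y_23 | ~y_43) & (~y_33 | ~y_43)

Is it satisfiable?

Unsatisfiable

Case y_11 = 0:
Case y_12 = 1:
The clause (~y_22) is unit, so y_22 = 0.
The clause (~y_32) is unit, so y_32 = 0.
The clause (~y_42) is unit, so y_42 = 0.
Case y_21 = 1:
The clause (~y_31) is unit, so y_31 = 0.
The clause (y_33) is unit, so y_33 = 1.
The clause (~y_41) is unit, so y_41 = 0.
The clause (y_43) is unit, so y_43 = 1.
But (~y_43) is also a unit clause — contradiction.
That branch fails; take y_21 = 0 instead.
The clause (y_23) is unit, so y_23 = 1.
The clause (~y_13) is unit, so y_13 = 0.
The clause (~y_33) is unit, so y_33 = 0.
The clause (y_31) is unit, so y_31 = 1.
The clause (~y_41) is unit, so y_41 = 0.
The clause (y_43) is unit, so y_43 = 1.
But (~y_43) is also a unit clause — contradiction.
Neither y_21 = 1 nor y_21 = 0 works.
That branch fails; take y_12 = 0 instead.
The clause (y_13) is unit, so y_13 = 1.
The clause (~y_23) is unit, so y_23 = 0.
The clause (~y_33) is unit, so y_33 = 0.
The clause (~y_43) is unit, so y_43 = 0.
Case y_21 = 1:
The clause (~y_31) is unit, so y_31 = 0.
The clause (y_32) is unit, so y_32 = 1.
The clause (~y_41) is unit, so y_41 = 0.
The clause (y_42) is unit, so y_42 = 1.
But (~y_42) is also a unit clause — contradiction.
That branch fails; take y_21 = 0 instead.
The clause (y_22) is unit, so y_22 = 1.
The clause (~y_32) is unit, so y_32 = 0.
The clause (y_31) is unit, so y_31 = 1.
The clause (~y_41) is unit, so y_41 = 0.
The clause (y_42) is unit, so y_42 = 1.
But (~y_42) is also a unit clause — contradiction.
Neither y_21 = 1 nor y_21 = 0 works.
Neither y_12 = 1 nor y_12 = 0 works.
That branch fails; take y_11 = 1 instead.
The clause (~y_21) is unit, so y_21 = 0.
The clause (~y_31) is unit, so y_31 = 0.
The clause (~y_41) is unit, so y_41 = 0.
Case y_22 = 1:
The clause (~y_12) is unit, so y_12 = 0.
The clause (~y_32) is unit, so y_32 = 0.
The clause (y_33) is unit, so y_33 = 1.
The clause (~y_42) is unit, so y_42 = 0.
The clause (y_43) is unit, so y_43 = 1.
But (~y_43) is also a unit clause — contradiction.
That branch fails; take y_22 = 0 instead.
The clause (y_23) is unit, so y_23 = 1.
The clause (~y_13) is unit, so y_13 = 0.
The clause (~y_33) is unit, so y_33 = 0.
The clause (y_32) is unit, so y_32 = 1.
The clause (~y_12) is unit, so y_12 = 0.
The clause (~y_42) is unit, so y_42 = 0.
The clause (y_43) is unit, so y_43 = 1.
But (~y_43) is also a unit clause — contradiction.
Neither y_22 = 1 nor y_22 = 0 works.
Neither y_11 = 1 nor y_11 = 0 works.
No assignment satisfies every clause.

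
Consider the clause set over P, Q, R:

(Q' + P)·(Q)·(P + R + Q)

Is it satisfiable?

Yes, satisfiable

Unit clause (Q) forces Q = 1.
Unit clause (P) forces P = 1.
Every clause is now satisfied; R is unconstrained.
A satisfying assignment: P=1, Q=1, R=1.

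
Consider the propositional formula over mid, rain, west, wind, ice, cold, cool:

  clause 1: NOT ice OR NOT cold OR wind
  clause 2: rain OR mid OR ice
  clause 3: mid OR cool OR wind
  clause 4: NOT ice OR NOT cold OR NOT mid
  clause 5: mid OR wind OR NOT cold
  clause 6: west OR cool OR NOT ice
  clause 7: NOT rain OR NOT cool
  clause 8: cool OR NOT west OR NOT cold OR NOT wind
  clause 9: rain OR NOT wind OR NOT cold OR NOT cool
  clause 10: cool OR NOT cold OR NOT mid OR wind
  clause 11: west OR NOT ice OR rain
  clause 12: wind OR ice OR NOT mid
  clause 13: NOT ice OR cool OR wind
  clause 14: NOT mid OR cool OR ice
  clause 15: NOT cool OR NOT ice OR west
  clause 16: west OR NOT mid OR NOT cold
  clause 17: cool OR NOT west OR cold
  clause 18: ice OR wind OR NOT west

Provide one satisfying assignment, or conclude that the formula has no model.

mid: true; rain: false; west: false; wind: true; ice: false; cold: false; cool: true

Branch on rain: set rain = false.
Branch on mid: set mid = true.
Branch on ice: set ice = false.
From the singleton clause (wind), wind = true.
From the singleton clause (cool), cool = true.
From the singleton clause (NOT cold), cold = false.
Every clause is now satisfied; west is unconstrained.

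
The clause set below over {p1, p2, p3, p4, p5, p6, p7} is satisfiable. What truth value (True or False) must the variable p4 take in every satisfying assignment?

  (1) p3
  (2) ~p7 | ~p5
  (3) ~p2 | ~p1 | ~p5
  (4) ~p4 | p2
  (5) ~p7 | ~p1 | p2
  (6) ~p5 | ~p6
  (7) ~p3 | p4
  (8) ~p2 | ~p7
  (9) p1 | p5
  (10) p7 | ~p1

True

Suppose p4 = 0.
From the singleton clause (p3), p3 = 1.
But (~p3) is also a unit clause — contradiction.
So every satisfying assignment has p4 = True.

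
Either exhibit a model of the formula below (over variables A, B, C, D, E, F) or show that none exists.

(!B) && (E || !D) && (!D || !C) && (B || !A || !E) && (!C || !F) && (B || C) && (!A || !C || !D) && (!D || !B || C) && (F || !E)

A=false,  B=false,  C=true,  D=false,  E=false,  F=false

The clause (!B) is unit, so B = false.
The clause (C) is unit, so C = true.
The clause (!D) is unit, so D = false.
The clause (!F) is unit, so F = false.
The clause (!E) is unit, so E = false.
All clauses hold; A can take either value.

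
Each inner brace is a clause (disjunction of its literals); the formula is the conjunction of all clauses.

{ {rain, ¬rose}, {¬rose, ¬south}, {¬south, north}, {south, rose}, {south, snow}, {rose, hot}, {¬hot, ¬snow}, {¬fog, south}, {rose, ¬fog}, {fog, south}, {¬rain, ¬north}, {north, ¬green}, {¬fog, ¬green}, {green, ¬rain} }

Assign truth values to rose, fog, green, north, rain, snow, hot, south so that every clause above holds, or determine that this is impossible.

Branch on rain: set rain = False.
Unit clause (¬rose) forces rose = False.
Unit clause (south) forces south = True.
Unit clause (north) forces north = True.
Unit clause (hot) forces hot = True.
Unit clause (¬snow) forces snow = False.
Unit clause (¬fog) forces fog = False.
Every clause is now satisfied; green is unconstrained.

rose=False; fog=False; green=False; north=True; rain=False; snow=False; hot=True; south=True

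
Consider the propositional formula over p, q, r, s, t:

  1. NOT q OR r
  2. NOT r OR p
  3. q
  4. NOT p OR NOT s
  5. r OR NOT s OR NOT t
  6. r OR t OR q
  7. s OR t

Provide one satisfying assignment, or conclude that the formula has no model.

(q) alone gives q = true.
(r) alone gives r = true.
(p) alone gives p = true.
(NOT s) alone gives s = false.
(t) alone gives t = true.
Every clause now holds.

p=true, q=true, r=true, s=false, t=true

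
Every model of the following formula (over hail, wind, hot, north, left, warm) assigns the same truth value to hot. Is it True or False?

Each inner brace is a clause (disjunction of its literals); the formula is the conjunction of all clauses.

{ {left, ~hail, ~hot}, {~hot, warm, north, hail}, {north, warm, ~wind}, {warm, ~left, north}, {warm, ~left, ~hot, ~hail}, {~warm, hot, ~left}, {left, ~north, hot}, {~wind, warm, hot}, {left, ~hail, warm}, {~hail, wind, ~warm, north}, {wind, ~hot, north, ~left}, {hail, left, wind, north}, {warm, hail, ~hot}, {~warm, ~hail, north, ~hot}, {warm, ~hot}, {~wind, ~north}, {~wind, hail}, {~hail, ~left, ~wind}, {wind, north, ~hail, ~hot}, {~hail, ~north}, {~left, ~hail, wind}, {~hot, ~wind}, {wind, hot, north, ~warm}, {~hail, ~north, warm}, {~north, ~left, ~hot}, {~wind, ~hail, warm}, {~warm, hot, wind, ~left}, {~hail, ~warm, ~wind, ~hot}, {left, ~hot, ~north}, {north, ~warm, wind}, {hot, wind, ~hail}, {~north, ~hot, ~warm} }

False

Suppose hot = 1.
The clause (warm) is unit, so warm = 1.
The clause (~wind) is unit, so wind = 0.
The clause (north) is unit, so north = 1.
Now (~north) is unsatisfied and unit — conflict.
So every satisfying assignment has hot = False.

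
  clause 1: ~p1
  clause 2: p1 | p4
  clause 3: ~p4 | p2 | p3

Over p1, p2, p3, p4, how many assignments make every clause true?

There are 2^4 = 16 truth assignments over (p1, p2, p3, p4).
Check each against the 3 clauses (columns in the order p1, p2, p3, p4):
  F F F F  ✗ fails (p1 | p4)
  F F F T  ✗ fails (~p4 | p2 | p3)
  F F T F  ✗ fails (p1 | p4)
  F F T T  ✓ satisfies all
  F T F F  ✗ fails (p1 | p4)
  F T F T  ✓ satisfies all
  F T T F  ✗ fails (p1 | p4)
  F T T T  ✓ satisfies all
  T F F F  ✗ fails (~p1)
  T F F T  ✗ fails (~p1)
  T F T F  ✗ fails (~p1)
  T F T T  ✗ fails (~p1)
  T T F F  ✗ fails (~p1)
  T T F T  ✗ fails (~p1)
  T T T F  ✗ fails (~p1)
  T T T T  ✗ fails (~p1)
3 of the 16 rows are models.

3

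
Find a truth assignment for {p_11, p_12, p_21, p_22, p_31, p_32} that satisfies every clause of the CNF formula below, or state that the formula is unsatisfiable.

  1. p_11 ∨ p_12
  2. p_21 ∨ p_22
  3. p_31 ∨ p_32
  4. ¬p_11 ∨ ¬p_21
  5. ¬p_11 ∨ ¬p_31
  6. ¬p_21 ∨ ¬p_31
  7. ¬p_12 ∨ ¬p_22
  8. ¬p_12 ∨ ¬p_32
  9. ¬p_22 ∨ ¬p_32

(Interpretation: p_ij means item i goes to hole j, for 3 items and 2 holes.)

UNSATISFIABLE

Case p_11 = True:
The clause (¬p_21) is unit, so p_21 = False.
The clause (p_22) is unit, so p_22 = True.
The clause (¬p_31) is unit, so p_31 = False.
The clause (p_32) is unit, so p_32 = True.
But (¬p_32) is also a unit clause — contradiction.
Backtrack on p_11: now try p_11 = False.
The clause (p_12) is unit, so p_12 = True.
The clause (¬p_22) is unit, so p_22 = False.
The clause (p_21) is unit, so p_21 = True.
The clause (¬p_31) is unit, so p_31 = False.
The clause (p_32) is unit, so p_32 = True.
But (¬p_32) is also a unit clause — contradiction.
Either choice for p_11 ends in contradiction.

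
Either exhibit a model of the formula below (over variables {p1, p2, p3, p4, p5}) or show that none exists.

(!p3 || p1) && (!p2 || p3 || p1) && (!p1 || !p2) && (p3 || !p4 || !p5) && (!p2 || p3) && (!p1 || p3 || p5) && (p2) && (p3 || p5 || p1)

(p2) alone gives p2 = true.
(!p1) alone gives p1 = false.
(!p3) alone gives p3 = false.
That conflicts with the unit clause (p3).

UNSATISFIABLE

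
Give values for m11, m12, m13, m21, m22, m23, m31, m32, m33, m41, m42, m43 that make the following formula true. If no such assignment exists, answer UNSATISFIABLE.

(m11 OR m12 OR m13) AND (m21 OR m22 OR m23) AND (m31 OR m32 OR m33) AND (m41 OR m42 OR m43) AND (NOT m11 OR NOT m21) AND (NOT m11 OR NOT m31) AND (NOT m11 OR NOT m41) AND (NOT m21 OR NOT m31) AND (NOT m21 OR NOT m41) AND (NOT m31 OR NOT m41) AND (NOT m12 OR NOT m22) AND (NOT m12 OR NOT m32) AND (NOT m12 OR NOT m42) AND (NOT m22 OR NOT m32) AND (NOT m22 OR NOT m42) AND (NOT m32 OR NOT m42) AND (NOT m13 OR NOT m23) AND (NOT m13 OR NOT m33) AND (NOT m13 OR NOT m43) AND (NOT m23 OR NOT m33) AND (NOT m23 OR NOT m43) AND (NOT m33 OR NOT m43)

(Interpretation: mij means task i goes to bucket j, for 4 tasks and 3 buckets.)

UNSATISFIABLE

Case m11 = false:
Case m12 = true:
The clause (NOT m22) is unit, so m22 = false.
The clause (NOT m32) is unit, so m32 = false.
The clause (NOT m42) is unit, so m42 = false.
Case m21 = true:
The clause (NOT m31) is unit, so m31 = false.
The clause (m33) is unit, so m33 = true.
The clause (NOT m41) is unit, so m41 = false.
The clause (m43) is unit, so m43 = true.
But (NOT m43) is also a unit clause — contradiction.
Undo m21 and try m21 = false.
The clause (m23) is unit, so m23 = true.
The clause (NOT m13) is unit, so m13 = false.
The clause (NOT m33) is unit, so m33 = false.
The clause (m31) is unit, so m31 = true.
The clause (NOT m41) is unit, so m41 = false.
The clause (m43) is unit, so m43 = true.
But (NOT m43) is also a unit clause — contradiction.
Neither m21 = true nor m21 = false works.
Undo m12 and try m12 = false.
The clause (m13) is unit, so m13 = true.
The clause (NOT m23) is unit, so m23 = false.
The clause (NOT m33) is unit, so m33 = false.
The clause (NOT m43) is unit, so m43 = false.
Case m21 = true:
The clause (NOT m31) is unit, so m31 = false.
The clause (m32) is unit, so m32 = true.
The clause (NOT m41) is unit, so m41 = false.
The clause (m42) is unit, so m42 = true.
But (NOT m42) is also a unit clause — contradiction.
Undo m21 and try m21 = false.
The clause (m22) is unit, so m22 = true.
The clause (NOT m32) is unit, so m32 = false.
The clause (m31) is unit, so m31 = true.
The clause (NOT m41) is unit, so m41 = false.
The clause (m42) is unit, so m42 = true.
But (NOT m42) is also a unit clause — contradiction.
Neither m21 = true nor m21 = false works.
Neither m12 = true nor m12 = false works.
Undo m11 and try m11 = true.
The clause (NOT m21) is unit, so m21 = false.
The clause (NOT m31) is unit, so m31 = false.
The clause (NOT m41) is unit, so m41 = false.
Case m22 = true:
The clause (NOT m12) is unit, so m12 = false.
The clause (NOT m32) is unit, so m32 = false.
The clause (m33) is unit, so m33 = true.
The clause (NOT m42) is unit, so m42 = false.
The clause (m43) is unit, so m43 = true.
But (NOT m43) is also a unit clause — contradiction.
Undo m22 and try m22 = false.
The clause (m23) is unit, so m23 = true.
The clause (NOT m13) is unit, so m13 = false.
The clause (NOT m33) is unit, so m33 = false.
The clause (m32) is unit, so m32 = true.
The clause (NOT m12) is unit, so m12 = false.
The clause (NOT m42) is unit, so m42 = false.
The clause (m43) is unit, so m43 = true.
But (NOT m43) is also a unit clause — contradiction.
Neither m22 = true nor m22 = false works.
Neither m11 = true nor m11 = false works.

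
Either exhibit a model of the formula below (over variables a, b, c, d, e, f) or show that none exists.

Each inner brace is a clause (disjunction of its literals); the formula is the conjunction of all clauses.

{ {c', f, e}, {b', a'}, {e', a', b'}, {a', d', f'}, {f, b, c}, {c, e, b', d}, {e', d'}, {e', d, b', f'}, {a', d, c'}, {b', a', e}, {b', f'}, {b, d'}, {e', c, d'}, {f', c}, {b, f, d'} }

Try b = 1.
The clause (a') is unit, so a = 0.
The clause (f') is unit, so f = 0.
Try c = 1.
The clause (e) is unit, so e = 1.
The clause (d') is unit, so d = 0.
Every clause now holds.

a ↦ 0,  b ↦ 1,  c ↦ 1,  d ↦ 0,  e ↦ 1,  f ↦ 0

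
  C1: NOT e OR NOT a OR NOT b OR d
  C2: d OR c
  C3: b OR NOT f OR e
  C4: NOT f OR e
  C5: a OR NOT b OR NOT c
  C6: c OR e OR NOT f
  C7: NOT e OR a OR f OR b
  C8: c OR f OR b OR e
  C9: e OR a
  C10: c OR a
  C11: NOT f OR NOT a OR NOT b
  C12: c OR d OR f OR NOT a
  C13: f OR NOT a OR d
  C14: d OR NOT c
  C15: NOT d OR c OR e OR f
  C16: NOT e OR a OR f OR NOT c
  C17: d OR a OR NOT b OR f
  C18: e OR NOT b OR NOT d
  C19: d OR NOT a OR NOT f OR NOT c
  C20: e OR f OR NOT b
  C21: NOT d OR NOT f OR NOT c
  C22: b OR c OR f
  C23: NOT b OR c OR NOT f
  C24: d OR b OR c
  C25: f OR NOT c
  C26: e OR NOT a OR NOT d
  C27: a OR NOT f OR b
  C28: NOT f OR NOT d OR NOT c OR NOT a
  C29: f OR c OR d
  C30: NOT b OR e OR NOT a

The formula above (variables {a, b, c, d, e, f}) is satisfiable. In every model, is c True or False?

Suppose c = true.
(d) alone gives d = true.
(NOT f) alone gives f = false.
That conflicts with the unit clause (f).
So every satisfying assignment has c = False.

False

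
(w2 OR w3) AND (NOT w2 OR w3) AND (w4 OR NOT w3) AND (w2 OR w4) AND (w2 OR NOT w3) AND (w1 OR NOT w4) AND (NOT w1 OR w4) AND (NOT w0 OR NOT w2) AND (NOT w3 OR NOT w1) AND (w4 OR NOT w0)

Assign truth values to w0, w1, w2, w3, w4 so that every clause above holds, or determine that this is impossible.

UNSATISFIABLE

Case w2 = true:
(w3) alone gives w3 = true.
(w4) alone gives w4 = true.
(w1) alone gives w1 = true.
But (NOT w1) is also a unit clause — contradiction.
So w2 must be the other value — set w2 = false.
(w3) alone gives w3 = true.
But (NOT w3) is also a unit clause — contradiction.
Both values of w2 lead to a conflict.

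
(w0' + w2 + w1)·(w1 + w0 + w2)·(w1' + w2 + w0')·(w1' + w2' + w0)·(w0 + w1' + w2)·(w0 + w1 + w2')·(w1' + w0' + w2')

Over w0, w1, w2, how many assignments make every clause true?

There are 2^3 = 8 truth assignments over (w0, w1, w2).
Check each against the 7 clauses (columns in the order w0, w1, w2):
  F F F  ✗ fails (w1 + w0 + w2)
  F F T  ✗ fails (w0 + w1 + w2')
  F T F  ✗ fails (w0 + w1' + w2)
  F T T  ✗ fails (w1' + w2' + w0)
  T F F  ✗ fails (w0' + w2 + w1)
  T F T  ✓ satisfies all
  T T F  ✗ fails (w1' + w2 + w0')
  T T T  ✗ fails (w1' + w0' + w2')
1 of the 8 rows is a model.

1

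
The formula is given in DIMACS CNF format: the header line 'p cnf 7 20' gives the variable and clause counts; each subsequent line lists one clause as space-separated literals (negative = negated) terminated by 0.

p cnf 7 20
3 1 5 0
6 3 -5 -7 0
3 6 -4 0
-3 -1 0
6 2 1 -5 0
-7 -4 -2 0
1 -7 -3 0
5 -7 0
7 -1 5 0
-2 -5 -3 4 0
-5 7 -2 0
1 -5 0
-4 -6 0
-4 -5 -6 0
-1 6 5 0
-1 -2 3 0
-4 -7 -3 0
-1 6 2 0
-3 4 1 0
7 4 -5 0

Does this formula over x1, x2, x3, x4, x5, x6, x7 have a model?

Yes

Branch on x3: set x3 = True.
The clause (¬x1) is unit, so x1 = False.
The clause (¬x7) is unit, so x7 = False.
The clause (¬x5) is unit, so x5 = False.
The clause (x4) is unit, so x4 = True.
The clause (¬x6) is unit, so x6 = False.
No clause remains; x2 is free.
A satisfying assignment: x1 ↦ False, x2 ↦ False, x3 ↦ True, x4 ↦ True, x5 ↦ False, x6 ↦ False, x7 ↦ False.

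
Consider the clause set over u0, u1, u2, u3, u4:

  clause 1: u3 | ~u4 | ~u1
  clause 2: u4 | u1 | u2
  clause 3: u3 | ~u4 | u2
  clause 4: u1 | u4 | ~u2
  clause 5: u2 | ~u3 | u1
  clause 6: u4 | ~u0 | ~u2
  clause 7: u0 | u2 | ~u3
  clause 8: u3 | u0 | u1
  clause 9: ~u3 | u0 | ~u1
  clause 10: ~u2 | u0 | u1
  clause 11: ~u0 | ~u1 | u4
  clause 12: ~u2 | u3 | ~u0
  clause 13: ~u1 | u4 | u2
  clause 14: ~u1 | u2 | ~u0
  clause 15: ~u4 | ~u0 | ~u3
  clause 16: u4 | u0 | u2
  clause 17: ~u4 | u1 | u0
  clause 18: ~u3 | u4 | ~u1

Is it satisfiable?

Yes, satisfiable

Try u3 = 0.
Try u4 = 0.
Try u1 = 1.
Unit clause (~u0) forces u0 = 0.
Unit clause (u2) forces u2 = 1.
This assignment satisfies each clause.
A satisfying assignment: u0: 0, u1: 1, u2: 1, u3: 0, u4: 0.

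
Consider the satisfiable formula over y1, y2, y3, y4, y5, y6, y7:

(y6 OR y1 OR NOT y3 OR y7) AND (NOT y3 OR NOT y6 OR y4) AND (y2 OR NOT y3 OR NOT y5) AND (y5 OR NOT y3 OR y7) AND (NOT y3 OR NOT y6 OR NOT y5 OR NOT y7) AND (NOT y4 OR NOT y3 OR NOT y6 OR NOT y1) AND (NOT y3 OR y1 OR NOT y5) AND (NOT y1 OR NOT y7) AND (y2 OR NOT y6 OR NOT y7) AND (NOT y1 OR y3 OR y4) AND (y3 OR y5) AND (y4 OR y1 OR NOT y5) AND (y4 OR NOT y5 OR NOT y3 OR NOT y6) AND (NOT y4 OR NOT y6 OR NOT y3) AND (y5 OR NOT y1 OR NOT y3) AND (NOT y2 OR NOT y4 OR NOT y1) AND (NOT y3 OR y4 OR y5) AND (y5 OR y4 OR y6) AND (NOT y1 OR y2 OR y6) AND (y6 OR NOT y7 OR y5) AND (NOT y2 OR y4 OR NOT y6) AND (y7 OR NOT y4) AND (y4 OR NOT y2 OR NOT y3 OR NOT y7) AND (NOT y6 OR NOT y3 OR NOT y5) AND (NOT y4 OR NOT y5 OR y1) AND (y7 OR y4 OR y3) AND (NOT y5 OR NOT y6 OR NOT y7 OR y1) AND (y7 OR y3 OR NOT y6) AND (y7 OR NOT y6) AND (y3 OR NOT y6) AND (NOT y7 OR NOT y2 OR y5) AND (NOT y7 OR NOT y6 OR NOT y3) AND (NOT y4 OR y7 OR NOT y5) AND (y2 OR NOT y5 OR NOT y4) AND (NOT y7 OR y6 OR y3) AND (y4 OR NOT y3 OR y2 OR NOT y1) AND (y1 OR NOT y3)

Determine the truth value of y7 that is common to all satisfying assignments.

Suppose y7 = true.
(NOT y1) alone gives y1 = false.
(NOT y3) alone gives y3 = false.
(y5) alone gives y5 = true.
(y4) alone gives y4 = true.
But (NOT y4) is also a unit clause — contradiction.
So every satisfying assignment has y7 = False.

False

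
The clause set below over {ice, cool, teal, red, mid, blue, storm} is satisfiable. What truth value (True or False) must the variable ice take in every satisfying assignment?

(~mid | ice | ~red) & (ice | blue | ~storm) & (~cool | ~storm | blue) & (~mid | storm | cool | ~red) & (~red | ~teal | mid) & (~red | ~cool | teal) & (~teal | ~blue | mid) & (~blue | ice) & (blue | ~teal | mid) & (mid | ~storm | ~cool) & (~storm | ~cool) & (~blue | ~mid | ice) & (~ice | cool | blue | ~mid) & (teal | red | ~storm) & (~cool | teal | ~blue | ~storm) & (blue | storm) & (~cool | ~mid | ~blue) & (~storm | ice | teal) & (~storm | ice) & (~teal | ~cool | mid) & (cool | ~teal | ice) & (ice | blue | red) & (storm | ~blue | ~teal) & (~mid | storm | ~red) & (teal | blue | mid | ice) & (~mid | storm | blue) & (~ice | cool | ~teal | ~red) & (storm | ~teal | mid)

Suppose ice = 0.
(~blue) alone gives blue = 0.
(~storm) alone gives storm = 0.
But (storm) is also a unit clause — contradiction.
So every satisfying assignment has ice = True.

True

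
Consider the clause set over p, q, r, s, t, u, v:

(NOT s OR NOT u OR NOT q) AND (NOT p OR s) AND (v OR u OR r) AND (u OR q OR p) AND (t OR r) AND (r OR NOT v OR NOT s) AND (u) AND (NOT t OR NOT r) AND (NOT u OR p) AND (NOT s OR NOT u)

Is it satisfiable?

Unsatisfiable

(u) alone gives u = true.
(p) alone gives p = true.
(s) alone gives s = true.
That conflicts with the unit clause (NOT s).
No assignment satisfies every clause.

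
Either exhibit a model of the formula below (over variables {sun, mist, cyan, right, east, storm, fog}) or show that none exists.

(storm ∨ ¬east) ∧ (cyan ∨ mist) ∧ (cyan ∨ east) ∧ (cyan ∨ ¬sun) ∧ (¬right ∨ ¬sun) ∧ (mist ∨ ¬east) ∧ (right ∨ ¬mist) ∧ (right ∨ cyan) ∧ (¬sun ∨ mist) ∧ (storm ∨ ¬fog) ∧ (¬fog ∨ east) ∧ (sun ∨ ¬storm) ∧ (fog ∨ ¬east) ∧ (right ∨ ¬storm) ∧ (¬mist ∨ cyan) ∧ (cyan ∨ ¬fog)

Branch on storm: set storm = False.
Unit clause (¬east) forces east = False.
Unit clause (cyan) forces cyan = True.
Unit clause (¬fog) forces fog = False.
Branch on right: set right = True.
Unit clause (¬sun) forces sun = False.
All clauses hold; mist can take either value.

sun: False, mist: True, cyan: True, right: True, east: False, storm: False, fog: False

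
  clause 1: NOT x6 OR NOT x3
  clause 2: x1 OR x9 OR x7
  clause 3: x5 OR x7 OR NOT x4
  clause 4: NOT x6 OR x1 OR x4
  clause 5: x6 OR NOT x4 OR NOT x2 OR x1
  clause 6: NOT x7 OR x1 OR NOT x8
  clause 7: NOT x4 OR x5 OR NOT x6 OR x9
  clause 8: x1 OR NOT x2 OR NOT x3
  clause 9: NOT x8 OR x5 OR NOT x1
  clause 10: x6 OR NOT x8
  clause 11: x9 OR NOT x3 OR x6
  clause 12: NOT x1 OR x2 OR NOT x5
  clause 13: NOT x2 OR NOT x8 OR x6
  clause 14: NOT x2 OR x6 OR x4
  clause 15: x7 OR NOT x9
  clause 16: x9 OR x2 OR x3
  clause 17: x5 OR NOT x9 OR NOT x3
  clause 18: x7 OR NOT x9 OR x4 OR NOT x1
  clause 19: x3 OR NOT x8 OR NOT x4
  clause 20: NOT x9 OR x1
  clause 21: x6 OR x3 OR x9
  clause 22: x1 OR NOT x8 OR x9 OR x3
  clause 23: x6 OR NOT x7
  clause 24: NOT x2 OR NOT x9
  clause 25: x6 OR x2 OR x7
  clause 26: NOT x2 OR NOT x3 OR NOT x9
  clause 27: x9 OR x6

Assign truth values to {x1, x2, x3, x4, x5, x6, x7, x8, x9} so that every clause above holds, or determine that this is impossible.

Suppose x6 = true.
(NOT x3) alone gives x3 = false.
Suppose x1 = true.
Suppose x8 = false.
Suppose x2 = true.
(NOT x9) alone gives x9 = false.
Suppose x4 = false.
All clauses hold; x5, x7 can take either value.

x1 ↦ true; x2 ↦ true; x3 ↦ false; x4 ↦ false; x5 ↦ true; x6 ↦ true; x7 ↦ false; x8 ↦ false; x9 ↦ false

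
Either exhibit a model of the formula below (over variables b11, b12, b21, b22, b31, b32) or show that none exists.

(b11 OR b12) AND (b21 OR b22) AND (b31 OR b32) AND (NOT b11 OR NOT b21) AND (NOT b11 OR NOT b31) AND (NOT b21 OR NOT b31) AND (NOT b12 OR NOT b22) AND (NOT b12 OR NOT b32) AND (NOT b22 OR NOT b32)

Try b11 = true.
(NOT b21) alone gives b21 = false.
(b22) alone gives b22 = true.
(NOT b31) alone gives b31 = false.
(b32) alone gives b32 = true.
Now (NOT b32) is unsatisfied and unit — conflict.
Backtrack on b11: now try b11 = false.
(b12) alone gives b12 = true.
(NOT b22) alone gives b22 = false.
(b21) alone gives b21 = true.
(NOT b31) alone gives b31 = false.
(b32) alone gives b32 = true.
Now (NOT b32) is unsatisfied and unit — conflict.
Neither b11 = true nor b11 = false works.

UNSATISFIABLE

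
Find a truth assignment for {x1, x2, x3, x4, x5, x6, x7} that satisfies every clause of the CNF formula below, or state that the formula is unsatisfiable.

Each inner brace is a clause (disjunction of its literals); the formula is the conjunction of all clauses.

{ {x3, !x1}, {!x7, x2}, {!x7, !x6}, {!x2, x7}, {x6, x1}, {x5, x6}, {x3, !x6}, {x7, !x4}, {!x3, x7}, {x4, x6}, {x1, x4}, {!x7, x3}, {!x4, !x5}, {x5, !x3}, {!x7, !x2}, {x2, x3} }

UNSATISFIABLE

Branch on x3: set x3 = true.
The clause (x7) is unit, so x7 = true.
The clause (x2) is unit, so x2 = true.
But (!x2) is also a unit clause — contradiction.
Undo x3 and try x3 = false.
The clause (!x1) is unit, so x1 = false.
The clause (x6) is unit, so x6 = true.
But (!x6) is also a unit clause — contradiction.
Either choice for x3 ends in contradiction.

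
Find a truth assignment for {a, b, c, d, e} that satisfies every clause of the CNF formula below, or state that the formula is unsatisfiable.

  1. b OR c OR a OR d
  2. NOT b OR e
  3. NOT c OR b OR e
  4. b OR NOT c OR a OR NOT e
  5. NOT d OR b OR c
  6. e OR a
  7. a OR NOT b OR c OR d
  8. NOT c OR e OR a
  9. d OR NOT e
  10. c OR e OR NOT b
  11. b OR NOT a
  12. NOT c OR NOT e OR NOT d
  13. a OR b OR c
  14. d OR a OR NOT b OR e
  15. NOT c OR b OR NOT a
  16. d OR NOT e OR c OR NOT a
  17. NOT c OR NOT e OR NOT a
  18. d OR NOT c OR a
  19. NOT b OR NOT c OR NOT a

a: false,  b: true,  c: false,  d: true,  e: true

Case b = true:
Unit clause (e) forces e = true.
Unit clause (d) forces d = true.
Unit clause (NOT c) forces c = false.
No clause remains; a is free.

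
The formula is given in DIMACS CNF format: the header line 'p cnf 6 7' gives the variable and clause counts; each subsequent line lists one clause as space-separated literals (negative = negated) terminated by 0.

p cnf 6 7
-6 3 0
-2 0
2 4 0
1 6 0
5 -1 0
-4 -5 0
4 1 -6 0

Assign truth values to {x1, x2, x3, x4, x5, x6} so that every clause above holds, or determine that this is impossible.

x1: False; x2: False; x3: True; x4: True; x5: False; x6: True

From the singleton clause (¬x2), x2 = False.
From the singleton clause (x4), x4 = True.
From the singleton clause (¬x5), x5 = False.
From the singleton clause (¬x1), x1 = False.
From the singleton clause (x6), x6 = True.
From the singleton clause (x3), x3 = True.
All clauses are satisfied.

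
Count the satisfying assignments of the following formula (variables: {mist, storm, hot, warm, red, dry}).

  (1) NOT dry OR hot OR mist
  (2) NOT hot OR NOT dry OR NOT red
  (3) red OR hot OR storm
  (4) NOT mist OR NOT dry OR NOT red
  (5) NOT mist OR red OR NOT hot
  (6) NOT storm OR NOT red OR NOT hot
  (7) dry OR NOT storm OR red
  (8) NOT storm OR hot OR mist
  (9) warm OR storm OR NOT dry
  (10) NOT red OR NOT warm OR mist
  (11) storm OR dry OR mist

There are 2^6 = 64 truth assignments over (mist, storm, hot, warm, red, dry).
Split on storm. With storm = true, the clauses containing storm are satisfied and NOT storm drops from the rest; 6 of the 2^5 = 32 assignments to the other variables satisfy what remains.
With storm = false, by the same count on the reduced clause set, 5 assignments work.
Total: 6 + 5 = 11.

11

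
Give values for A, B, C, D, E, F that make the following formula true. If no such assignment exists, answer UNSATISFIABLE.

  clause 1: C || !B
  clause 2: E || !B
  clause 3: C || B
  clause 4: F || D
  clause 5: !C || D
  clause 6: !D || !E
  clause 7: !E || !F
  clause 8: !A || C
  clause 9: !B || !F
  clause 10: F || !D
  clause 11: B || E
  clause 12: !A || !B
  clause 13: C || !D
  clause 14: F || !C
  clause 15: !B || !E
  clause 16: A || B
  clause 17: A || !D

Case C = true:
The clause (D) is unit, so D = true.
The clause (!E) is unit, so E = false.
The clause (!B) is unit, so B = false.
Now (B) is unsatisfied and unit — conflict.
So C must be the other value — set C = false.
The clause (!B) is unit, so B = false.
Now (B) is unsatisfied and unit — conflict.
Either choice for C ends in contradiction.

UNSATISFIABLE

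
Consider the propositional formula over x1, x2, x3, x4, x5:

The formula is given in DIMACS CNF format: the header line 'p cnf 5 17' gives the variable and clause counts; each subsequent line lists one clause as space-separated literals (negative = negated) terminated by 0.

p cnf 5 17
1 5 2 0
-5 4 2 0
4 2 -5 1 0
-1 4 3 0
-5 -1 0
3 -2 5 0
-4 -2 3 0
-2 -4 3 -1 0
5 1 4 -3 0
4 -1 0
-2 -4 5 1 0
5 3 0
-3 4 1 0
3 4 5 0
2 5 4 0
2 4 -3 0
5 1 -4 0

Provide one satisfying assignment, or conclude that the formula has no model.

x1 ↦ False,  x2 ↦ True,  x3 ↦ False,  x4 ↦ False,  x5 ↦ True

Try x5 = True.
From the singleton clause (¬x1), x1 = False.
Try x4 = False.
From the singleton clause (x2), x2 = True.
From the singleton clause (¬x3), x3 = False.
This assignment satisfies each clause.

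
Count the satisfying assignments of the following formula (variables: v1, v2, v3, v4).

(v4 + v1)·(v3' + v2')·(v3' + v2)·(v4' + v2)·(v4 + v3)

2

There are 2^4 = 16 truth assignments over (v1, v2, v3, v4).
Check each against the 5 clauses (columns in the order v1, v2, v3, v4):
  F F F F  ✗ fails (v4 + v1)
  F F F T  ✗ fails (v4' + v2)
  F F T F  ✗ fails (v4 + v1)
  F F T T  ✗ fails (v3' + v2)
  F T F F  ✗ fails (v4 + v1)
  F T F T  ✓ satisfies all
  F T T F  ✗ fails (v4 + v1)
  F T T T  ✗ fails (v3' + v2')
  T F F F  ✗ fails (v4 + v3)
  T F F T  ✗ fails (v4' + v2)
  T F T F  ✗ fails (v3' + v2)
  T F T T  ✗ fails (v3' + v2)
  T T F F  ✗ fails (v4 + v3)
  T T F T  ✓ satisfies all
  T T T F  ✗ fails (v3' + v2')
  T T T T  ✗ fails (v3' + v2')
2 of the 16 rows are models.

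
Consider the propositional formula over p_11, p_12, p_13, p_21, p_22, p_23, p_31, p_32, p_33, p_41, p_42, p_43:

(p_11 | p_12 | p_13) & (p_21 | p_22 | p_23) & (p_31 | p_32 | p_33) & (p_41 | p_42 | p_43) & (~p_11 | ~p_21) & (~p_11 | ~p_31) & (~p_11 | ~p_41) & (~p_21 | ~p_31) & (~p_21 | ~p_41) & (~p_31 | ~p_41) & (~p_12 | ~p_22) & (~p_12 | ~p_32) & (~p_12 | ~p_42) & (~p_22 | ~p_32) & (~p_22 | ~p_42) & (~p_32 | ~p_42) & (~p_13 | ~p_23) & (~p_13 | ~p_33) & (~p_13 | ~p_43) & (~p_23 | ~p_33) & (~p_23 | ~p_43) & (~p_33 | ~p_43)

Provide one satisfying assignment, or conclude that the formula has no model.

UNSATISFIABLE

Case p_11 = 0:
Case p_12 = 1:
(~p_22) alone gives p_22 = 0.
(~p_32) alone gives p_32 = 0.
(~p_42) alone gives p_42 = 0.
Case p_21 = 1:
(~p_31) alone gives p_31 = 0.
(p_33) alone gives p_33 = 1.
(~p_41) alone gives p_41 = 0.
(p_43) alone gives p_43 = 1.
But (~p_43) is also a unit clause — contradiction.
That branch fails; take p_21 = 0 instead.
(p_23) alone gives p_23 = 1.
(~p_13) alone gives p_13 = 0.
(~p_33) alone gives p_33 = 0.
(p_31) alone gives p_31 = 1.
(~p_41) alone gives p_41 = 0.
(p_43) alone gives p_43 = 1.
But (~p_43) is also a unit clause — contradiction.
Neither p_21 = 1 nor p_21 = 0 works.
That branch fails; take p_12 = 0 instead.
(p_13) alone gives p_13 = 1.
(~p_23) alone gives p_23 = 0.
(~p_33) alone gives p_33 = 0.
(~p_43) alone gives p_43 = 0.
Case p_21 = 1:
(~p_31) alone gives p_31 = 0.
(p_32) alone gives p_32 = 1.
(~p_41) alone gives p_41 = 0.
(p_42) alone gives p_42 = 1.
But (~p_42) is also a unit clause — contradiction.
That branch fails; take p_21 = 0 instead.
(p_22) alone gives p_22 = 1.
(~p_32) alone gives p_32 = 0.
(p_31) alone gives p_31 = 1.
(~p_41) alone gives p_41 = 0.
(p_42) alone gives p_42 = 1.
But (~p_42) is also a unit clause — contradiction.
Neither p_21 = 1 nor p_21 = 0 works.
Neither p_12 = 1 nor p_12 = 0 works.
That branch fails; take p_11 = 1 instead.
(~p_21) alone gives p_21 = 0.
(~p_31) alone gives p_31 = 0.
(~p_41) alone gives p_41 = 0.
Case p_22 = 1:
(~p_12) alone gives p_12 = 0.
(~p_32) alone gives p_32 = 0.
(p_33) alone gives p_33 = 1.
(~p_42) alone gives p_42 = 0.
(p_43) alone gives p_43 = 1.
But (~p_43) is also a unit clause — contradiction.
That branch fails; take p_22 = 0 instead.
(p_23) alone gives p_23 = 1.
(~p_13) alone gives p_13 = 0.
(~p_33) alone gives p_33 = 0.
(p_32) alone gives p_32 = 1.
(~p_12) alone gives p_12 = 0.
(~p_42) alone gives p_42 = 0.
(p_43) alone gives p_43 = 1.
But (~p_43) is also a unit clause — contradiction.
Neither p_22 = 1 nor p_22 = 0 works.
Neither p_11 = 1 nor p_11 = 0 works.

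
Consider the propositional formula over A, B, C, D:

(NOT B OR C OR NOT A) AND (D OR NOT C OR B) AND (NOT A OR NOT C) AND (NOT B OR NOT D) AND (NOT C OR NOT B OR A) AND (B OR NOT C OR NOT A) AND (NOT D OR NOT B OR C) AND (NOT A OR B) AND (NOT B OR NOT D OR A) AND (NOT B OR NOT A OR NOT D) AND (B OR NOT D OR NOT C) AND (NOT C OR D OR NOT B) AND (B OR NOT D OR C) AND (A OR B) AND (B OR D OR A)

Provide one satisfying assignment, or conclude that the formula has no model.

A ↦ false, B ↦ true, C ↦ false, D ↦ false

Branch on A: set A = false.
Unit clause (B) forces B = true.
Unit clause (NOT D) forces D = false.
Unit clause (NOT C) forces C = false.
This assignment satisfies each clause.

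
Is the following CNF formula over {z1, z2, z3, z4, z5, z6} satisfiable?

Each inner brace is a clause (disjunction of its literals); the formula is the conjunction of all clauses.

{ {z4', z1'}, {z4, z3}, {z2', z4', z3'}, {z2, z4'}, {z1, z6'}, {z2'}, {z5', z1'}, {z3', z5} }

Yes, satisfiable

(z2') alone gives z2 = 0.
(z4') alone gives z4 = 0.
(z3) alone gives z3 = 1.
(z5) alone gives z5 = 1.
(z1') alone gives z1 = 0.
(z6') alone gives z6 = 0.
This assignment satisfies each clause.
A satisfying assignment: z1: 0; z2: 0; z3: 1; z4: 0; z5: 1; z6: 0.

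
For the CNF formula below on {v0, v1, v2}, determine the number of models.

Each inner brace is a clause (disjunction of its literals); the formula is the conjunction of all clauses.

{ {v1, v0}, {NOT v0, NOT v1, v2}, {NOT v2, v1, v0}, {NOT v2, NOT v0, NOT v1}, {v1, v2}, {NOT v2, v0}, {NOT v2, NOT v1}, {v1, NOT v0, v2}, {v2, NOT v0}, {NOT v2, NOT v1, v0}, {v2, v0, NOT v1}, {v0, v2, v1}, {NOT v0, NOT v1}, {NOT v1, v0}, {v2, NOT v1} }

1

There are 2^3 = 8 truth assignments over (v0, v1, v2).
Check each against the 15 clauses (columns in the order v0, v1, v2):
  F F F  ✗ fails (v1 OR v0)
  F F T  ✗ fails (v1 OR v0)
  F T F  ✗ fails (v2 OR v0 OR NOT v1)
  F T T  ✗ fails (NOT v2 OR v0)
  T F F  ✗ fails (v1 OR v2)
  T F T  ✓ satisfies all
  T T F  ✗ fails (NOT v0 OR NOT v1 OR v2)
  T T T  ✗ fails (NOT v2 OR NOT v0 OR NOT v1)
1 of the 8 rows is a model.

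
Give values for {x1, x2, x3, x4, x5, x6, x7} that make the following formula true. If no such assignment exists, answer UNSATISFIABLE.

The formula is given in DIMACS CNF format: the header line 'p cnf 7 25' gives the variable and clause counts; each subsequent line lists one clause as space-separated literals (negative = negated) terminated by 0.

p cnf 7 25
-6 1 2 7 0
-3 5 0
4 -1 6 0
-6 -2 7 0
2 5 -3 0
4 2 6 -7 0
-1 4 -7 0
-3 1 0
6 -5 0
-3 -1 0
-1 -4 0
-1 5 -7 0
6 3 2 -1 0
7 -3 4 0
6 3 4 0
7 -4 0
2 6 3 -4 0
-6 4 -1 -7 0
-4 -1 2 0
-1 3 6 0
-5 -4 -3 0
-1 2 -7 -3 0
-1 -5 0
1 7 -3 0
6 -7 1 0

x1: False, x2: True, x3: False, x4: False, x5: False, x6: True, x7: True

Branch on x3: set x3 = False.
Branch on x6: set x6 = True.
Branch on x2: set x2 = True.
From the singleton clause (x7), x7 = True.
Branch on x1: set x1 = False.
Every clause is now satisfied; x4, x5 are unconstrained.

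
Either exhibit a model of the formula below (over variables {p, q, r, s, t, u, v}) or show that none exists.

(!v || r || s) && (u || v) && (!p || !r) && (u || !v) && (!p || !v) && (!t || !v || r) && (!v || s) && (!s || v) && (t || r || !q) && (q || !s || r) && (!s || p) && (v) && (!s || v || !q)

UNSATISFIABLE

(v) alone gives v = true.
(u) alone gives u = true.
(!p) alone gives p = false.
(s) alone gives s = true.
But (!s) is also a unit clause — contradiction.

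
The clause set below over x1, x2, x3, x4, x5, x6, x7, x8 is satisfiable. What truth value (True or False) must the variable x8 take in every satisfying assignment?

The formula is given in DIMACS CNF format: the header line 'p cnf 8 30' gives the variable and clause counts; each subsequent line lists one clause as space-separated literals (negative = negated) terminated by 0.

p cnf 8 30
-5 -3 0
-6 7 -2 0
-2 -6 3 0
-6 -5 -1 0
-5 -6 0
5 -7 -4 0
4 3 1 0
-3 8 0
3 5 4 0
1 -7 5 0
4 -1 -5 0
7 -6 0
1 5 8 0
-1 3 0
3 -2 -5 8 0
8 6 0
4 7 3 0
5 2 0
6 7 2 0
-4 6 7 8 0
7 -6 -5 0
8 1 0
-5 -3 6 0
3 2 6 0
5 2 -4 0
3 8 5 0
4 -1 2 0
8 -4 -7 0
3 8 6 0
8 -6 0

Suppose x8 = False.
From the singleton clause (¬x3), x3 = False.
From the singleton clause (¬x1), x1 = False.
That conflicts with the unit clause (x1).
So every satisfying assignment has x8 = True.

True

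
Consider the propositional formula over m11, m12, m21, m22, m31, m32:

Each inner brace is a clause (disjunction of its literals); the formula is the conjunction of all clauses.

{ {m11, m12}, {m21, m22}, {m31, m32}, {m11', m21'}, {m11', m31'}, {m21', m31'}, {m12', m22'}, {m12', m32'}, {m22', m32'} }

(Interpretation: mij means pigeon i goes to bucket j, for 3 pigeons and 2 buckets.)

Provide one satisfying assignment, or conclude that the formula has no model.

Suppose m11 = 1.
Unit clause (m21') forces m21 = 0.
Unit clause (m22) forces m22 = 1.
Unit clause (m31') forces m31 = 0.
Unit clause (m32) forces m32 = 1.
That conflicts with the unit clause (m32').
Undo m11 and try m11 = 0.
Unit clause (m12) forces m12 = 1.
Unit clause (m22') forces m22 = 0.
Unit clause (m21) forces m21 = 1.
Unit clause (m31') forces m31 = 0.
Unit clause (m32) forces m32 = 1.
That conflicts with the unit clause (m32').
Both values of m11 lead to a conflict.

UNSATISFIABLE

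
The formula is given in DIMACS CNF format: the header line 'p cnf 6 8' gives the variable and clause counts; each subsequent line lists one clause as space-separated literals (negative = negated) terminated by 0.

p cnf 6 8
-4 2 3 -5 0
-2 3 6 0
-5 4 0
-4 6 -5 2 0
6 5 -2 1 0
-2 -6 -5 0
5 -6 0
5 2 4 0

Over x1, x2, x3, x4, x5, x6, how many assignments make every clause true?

10

There are 2^6 = 64 truth assignments over (x1, x2, x3, x4, x5, x6).
Split on x4. With x4 = True, the clauses containing x4 are satisfied and ¬x4 drops from the rest; 9 of the 2^5 = 32 assignments to the other variables satisfy what remains.
With x4 = False, by the same count on the reduced clause set, 1 assignment works.
(One model: x1=F, x2=F, x3=F, x4=T, x5=F, x6=F.)
Total: 9 + 1 = 10.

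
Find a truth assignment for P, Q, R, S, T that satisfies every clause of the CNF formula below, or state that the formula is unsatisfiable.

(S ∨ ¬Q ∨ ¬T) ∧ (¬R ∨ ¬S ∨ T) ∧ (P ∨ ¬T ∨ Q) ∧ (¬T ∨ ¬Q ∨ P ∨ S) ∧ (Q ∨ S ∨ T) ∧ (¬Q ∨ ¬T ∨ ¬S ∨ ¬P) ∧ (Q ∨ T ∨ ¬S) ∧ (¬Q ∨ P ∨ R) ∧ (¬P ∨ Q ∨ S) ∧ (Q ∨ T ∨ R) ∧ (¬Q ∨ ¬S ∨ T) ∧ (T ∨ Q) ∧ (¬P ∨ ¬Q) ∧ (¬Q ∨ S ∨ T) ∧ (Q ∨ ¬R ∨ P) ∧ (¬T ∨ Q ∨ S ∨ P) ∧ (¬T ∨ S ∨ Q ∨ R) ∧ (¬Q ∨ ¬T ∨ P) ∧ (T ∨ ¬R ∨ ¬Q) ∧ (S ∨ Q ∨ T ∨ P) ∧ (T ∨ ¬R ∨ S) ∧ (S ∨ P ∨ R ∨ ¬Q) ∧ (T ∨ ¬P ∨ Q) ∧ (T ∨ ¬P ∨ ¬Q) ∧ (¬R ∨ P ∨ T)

P ↦ True; Q ↦ False; R ↦ True; S ↦ True; T ↦ True

Try T = True.
Try S = True.
Try P = True.
From the singleton clause (¬Q), Q = False.
Every clause is now satisfied; R is unconstrained.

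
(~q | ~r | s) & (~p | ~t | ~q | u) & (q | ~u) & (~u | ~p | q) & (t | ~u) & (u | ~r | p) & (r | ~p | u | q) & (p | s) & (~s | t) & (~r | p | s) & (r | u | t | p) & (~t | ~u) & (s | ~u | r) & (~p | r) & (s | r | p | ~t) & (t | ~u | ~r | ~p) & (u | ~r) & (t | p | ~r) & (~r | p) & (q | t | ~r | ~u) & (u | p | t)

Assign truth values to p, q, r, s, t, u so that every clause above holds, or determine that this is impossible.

Branch on q: set q = 1.
Branch on r: set r = 0.
The clause (~p) is unit, so p = 0.
The clause (s) is unit, so s = 1.
The clause (t) is unit, so t = 1.
The clause (~u) is unit, so u = 0.
All clauses are satisfied.

p=0, q=1, r=0, s=1, t=1, u=0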